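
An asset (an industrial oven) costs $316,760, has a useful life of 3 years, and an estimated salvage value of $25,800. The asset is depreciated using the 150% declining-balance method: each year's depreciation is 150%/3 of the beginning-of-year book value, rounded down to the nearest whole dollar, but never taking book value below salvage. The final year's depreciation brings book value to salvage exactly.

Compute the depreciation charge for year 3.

$53,390

Depreciable base = $316,760 − $25,800 = $290,960.
Year 1: ⌊$316,760 × 150%/3⌋ = $158,380. Book value $158,380.
Year 2: ⌊$158,380 × 150%/3⌋ = $79,190. Book value $79,190.
Year 3 (final): $79,190 − $25,800 = $53,390. Book value $25,800.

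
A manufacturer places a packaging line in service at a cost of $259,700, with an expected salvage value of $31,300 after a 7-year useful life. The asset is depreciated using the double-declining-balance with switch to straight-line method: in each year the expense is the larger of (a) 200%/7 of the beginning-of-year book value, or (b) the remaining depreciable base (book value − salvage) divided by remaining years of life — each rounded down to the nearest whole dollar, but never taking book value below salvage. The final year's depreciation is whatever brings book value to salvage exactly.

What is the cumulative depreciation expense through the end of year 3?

Depreciable base = $259,700 − $31,300 = $228,400.
Year 1: DB = ⌊$259,700 × 200%/7⌋ = $74,200; SL = ⌊$228,400/7⌋ = $32,628 → take DB $74,200. Book value $185,500.
Year 2: DB = ⌊$185,500 × 200%/7⌋ = $53,000; SL = ⌊$154,200/6⌋ = $25,700 → take DB $53,000. Book value $132,500.
Year 3: DB = ⌊$132,500 × 200%/7⌋ = $37,857; SL = ⌊$101,200/5⌋ = $20,240 → take DB $37,857. Book value $94,643.
Accumulated through year 3 = $259,700 − $94,643 = $165,057.

$165,057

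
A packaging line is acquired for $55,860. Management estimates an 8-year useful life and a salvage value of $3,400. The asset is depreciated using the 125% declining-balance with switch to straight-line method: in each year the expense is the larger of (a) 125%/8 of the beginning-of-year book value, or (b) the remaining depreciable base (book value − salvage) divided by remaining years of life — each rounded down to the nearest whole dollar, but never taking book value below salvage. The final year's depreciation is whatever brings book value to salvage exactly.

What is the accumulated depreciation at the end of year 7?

$46,429

Depreciable base = $55,860 − $3,400 = $52,460.
Year 1: DB = ⌊$55,860 × 125%/8⌋ = $8,728; SL = ⌊$52,460/8⌋ = $6,557 → take DB $8,728. Book value $47,132.
Year 2: DB = ⌊$47,132 × 125%/8⌋ = $7,364; SL = ⌊$43,732/7⌋ = $6,247 → take DB $7,364. Book value $39,768.
Year 3: DB = ⌊$39,768 × 125%/8⌋ = $6,213; SL = ⌊$36,368/6⌋ = $6,061 → take DB $6,213. Book value $33,555.
Year 4: DB = ⌊$33,555 × 125%/8⌋ = $5,242; SL = ⌊$30,155/5⌋ = $6,031 → take SL $6,031. Book value $27,524.
Year 5: DB = ⌊$27,524 × 125%/8⌋ = $4,300; SL = ⌊$24,124/4⌋ = $6,031 → take SL $6,031. Book value $21,493.
Year 6: DB = ⌊$21,493 × 125%/8⌋ = $3,358; SL = ⌊$18,093/3⌋ = $6,031 → take SL $6,031. Book value $15,462.
Year 7: DB = ⌊$15,462 × 125%/8⌋ = $2,415; SL = ⌊$12,062/2⌋ = $6,031 → take SL $6,031. Book value $9,431.
Accumulated through year 7 = $55,860 − $9,431 = $46,429.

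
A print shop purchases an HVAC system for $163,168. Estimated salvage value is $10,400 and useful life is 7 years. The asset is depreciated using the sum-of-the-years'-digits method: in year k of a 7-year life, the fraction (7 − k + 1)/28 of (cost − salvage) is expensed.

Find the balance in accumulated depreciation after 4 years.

$120,032

Depreciable base = $163,168 − $10,400 = $152,768.
Sum of the years' digits = 7+6+5+4+3+2+1 = 28.
Year 1: $152,768 × 7/28 = $38,192. Book value $124,976.
Year 2: $152,768 × 6/28 = $32,736. Book value $92,240.
Year 3: $152,768 × 5/28 = $27,280. Book value $64,960.
Year 4: $152,768 × 4/28 = $21,824. Book value $43,136.
Accumulated through year 4 = $163,168 − $43,136 = $120,032.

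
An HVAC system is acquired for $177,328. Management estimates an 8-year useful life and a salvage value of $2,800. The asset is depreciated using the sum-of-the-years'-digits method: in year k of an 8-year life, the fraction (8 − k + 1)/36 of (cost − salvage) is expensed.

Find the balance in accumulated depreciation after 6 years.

Depreciable base = $177,328 − $2,800 = $174,528.
Sum of the years' digits = 8+7+6+5+4+3+2+1 = 36.
Year 1: $174,528 × 8/36 = $38,784. Book value $138,544.
Year 2: $174,528 × 7/36 = $33,936. Book value $104,608.
Year 3: $174,528 × 6/36 = $29,088. Book value $75,520.
Year 4: $174,528 × 5/36 = $24,240. Book value $51,280.
Year 5: $174,528 × 4/36 = $19,392. Book value $31,888.
Year 6: $174,528 × 3/36 = $14,544. Book value $17,344.
Accumulated through year 6 = $177,328 − $17,344 = $159,984.

$159,984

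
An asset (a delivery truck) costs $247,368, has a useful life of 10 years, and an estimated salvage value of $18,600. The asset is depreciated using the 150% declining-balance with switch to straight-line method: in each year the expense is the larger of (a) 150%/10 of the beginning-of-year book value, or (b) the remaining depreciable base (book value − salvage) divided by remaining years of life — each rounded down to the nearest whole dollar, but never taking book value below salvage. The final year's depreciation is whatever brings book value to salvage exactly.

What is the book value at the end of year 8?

$55,064

Depreciable base = $247,368 − $18,600 = $228,768.
Year 1: DB = ⌊$247,368 × 150%/10⌋ = $37,105; SL = ⌊$228,768/10⌋ = $22,876 → take DB $37,105. Book value $210,263.
Year 2: DB = ⌊$210,263 × 150%/10⌋ = $31,539; SL = ⌊$191,663/9⌋ = $21,295 → take DB $31,539. Book value $178,724.
Year 3: DB = ⌊$178,724 × 150%/10⌋ = $26,808; SL = ⌊$160,124/8⌋ = $20,015 → take DB $26,808. Book value $151,916.
Year 4: DB = ⌊$151,916 × 150%/10⌋ = $22,787; SL = ⌊$133,316/7⌋ = $19,045 → take DB $22,787. Book value $129,129.
Year 5: DB = ⌊$129,129 × 150%/10⌋ = $19,369; SL = ⌊$110,529/6⌋ = $18,421 → take DB $19,369. Book value $109,760.
Year 6: DB = ⌊$109,760 × 150%/10⌋ = $16,464; SL = ⌊$91,160/5⌋ = $18,232 → take SL $18,232. Book value $91,528.
Year 7: DB = ⌊$91,528 × 150%/10⌋ = $13,729; SL = ⌊$72,928/4⌋ = $18,232 → take SL $18,232. Book value $73,296.
Year 8: DB = ⌊$73,296 × 150%/10⌋ = $10,994; SL = ⌊$54,696/3⌋ = $18,232 → take SL $18,232. Book value $55,064.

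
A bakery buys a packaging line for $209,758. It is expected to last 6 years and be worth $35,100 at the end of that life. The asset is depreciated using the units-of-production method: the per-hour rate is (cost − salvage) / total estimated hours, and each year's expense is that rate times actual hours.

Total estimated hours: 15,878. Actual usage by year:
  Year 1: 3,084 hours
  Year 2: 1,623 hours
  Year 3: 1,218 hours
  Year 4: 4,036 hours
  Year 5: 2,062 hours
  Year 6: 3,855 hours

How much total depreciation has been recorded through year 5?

$132,253

Depreciable base = $209,758 − $35,100 = $174,658.
Rate = $174,658 / 15,878 hours = $11 per hour.
Year 1: 3,084 × $11 = $33,924. Book value $175,834.
Year 2: 1,623 × $11 = $17,853. Book value $157,981.
Year 3: 1,218 × $11 = $13,398. Book value $144,583.
Year 4: 4,036 × $11 = $44,396. Book value $100,187.
Year 5: 2,062 × $11 = $22,682. Book value $77,505.
Accumulated through year 5 = $209,758 − $77,505 = $132,253.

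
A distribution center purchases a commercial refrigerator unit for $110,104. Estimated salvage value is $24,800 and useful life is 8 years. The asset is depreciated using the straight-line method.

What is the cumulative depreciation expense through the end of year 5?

$53,315

Depreciable base = $110,104 − $24,800 = $85,304.
Annual expense = $85,304 / 8 = $10,663.
End of year 1: book value $99,441.
End of year 2: book value $88,778.
End of year 3: book value $78,115.
End of year 4: book value $67,452.
End of year 5: book value $56,789.
Accumulated through year 5 = $110,104 − $56,789 = $53,315.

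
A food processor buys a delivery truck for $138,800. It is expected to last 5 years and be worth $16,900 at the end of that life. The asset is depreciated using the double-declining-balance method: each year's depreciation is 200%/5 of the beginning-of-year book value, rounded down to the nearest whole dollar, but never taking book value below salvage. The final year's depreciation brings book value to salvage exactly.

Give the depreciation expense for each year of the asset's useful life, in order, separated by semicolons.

Depreciable base = $138,800 − $16,900 = $121,900.
Year 1: ⌊$138,800 × 200%/5⌋ = $55,520. Book value $83,280.
Year 2: ⌊$83,280 × 200%/5⌋ = $33,312. Book value $49,968.
Year 3: ⌊$49,968 × 200%/5⌋ = $19,987. Book value $29,981.
Year 4: ⌊$29,981 × 200%/5⌋ = $11,992. Book value $17,989.
Year 5 (final): $17,989 − $16,900 = $1,089. Book value $16,900.

$55,520; $33,312; $19,987; $11,992; $1,089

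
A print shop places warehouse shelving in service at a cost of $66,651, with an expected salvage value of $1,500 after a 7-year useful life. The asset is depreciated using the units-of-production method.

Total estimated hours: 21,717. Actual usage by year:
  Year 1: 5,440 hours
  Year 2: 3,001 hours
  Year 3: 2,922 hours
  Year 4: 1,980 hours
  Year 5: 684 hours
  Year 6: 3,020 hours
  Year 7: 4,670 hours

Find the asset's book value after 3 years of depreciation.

Depreciable base = $66,651 − $1,500 = $65,151.
Rate = $65,151 / 21,717 hours = $3 per hour.
Year 1: 5,440 × $3 = $16,320. Book value $50,331.
Year 2: 3,001 × $3 = $9,003. Book value $41,328.
Year 3: 2,922 × $3 = $8,766. Book value $32,562.

$32,562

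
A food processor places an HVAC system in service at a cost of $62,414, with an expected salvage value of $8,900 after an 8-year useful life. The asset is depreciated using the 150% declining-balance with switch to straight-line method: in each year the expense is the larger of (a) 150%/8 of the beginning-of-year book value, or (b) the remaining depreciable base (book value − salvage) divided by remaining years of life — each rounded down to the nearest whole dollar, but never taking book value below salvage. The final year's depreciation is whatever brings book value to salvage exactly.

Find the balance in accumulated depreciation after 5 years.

$40,312

Depreciable base = $62,414 − $8,900 = $53,514.
Year 1: DB = ⌊$62,414 × 150%/8⌋ = $11,702; SL = ⌊$53,514/8⌋ = $6,689 → take DB $11,702. Book value $50,712.
Year 2: DB = ⌊$50,712 × 150%/8⌋ = $9,508; SL = ⌊$41,812/7⌋ = $5,973 → take DB $9,508. Book value $41,204.
Year 3: DB = ⌊$41,204 × 150%/8⌋ = $7,725; SL = ⌊$32,304/6⌋ = $5,384 → take DB $7,725. Book value $33,479.
Year 4: DB = ⌊$33,479 × 150%/8⌋ = $6,277; SL = ⌊$24,579/5⌋ = $4,915 → take DB $6,277. Book value $27,202.
Year 5: DB = ⌊$27,202 × 150%/8⌋ = $5,100; SL = ⌊$18,302/4⌋ = $4,575 → take DB $5,100. Book value $22,102.
Accumulated through year 5 = $62,414 − $22,102 = $40,312.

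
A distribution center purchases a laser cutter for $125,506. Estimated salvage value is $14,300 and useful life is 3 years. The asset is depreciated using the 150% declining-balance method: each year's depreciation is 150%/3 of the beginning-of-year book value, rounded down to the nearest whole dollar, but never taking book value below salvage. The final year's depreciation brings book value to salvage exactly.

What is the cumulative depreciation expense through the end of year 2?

Depreciable base = $125,506 − $14,300 = $111,206.
Year 1: ⌊$125,506 × 150%/3⌋ = $62,753. Book value $62,753.
Year 2: ⌊$62,753 × 150%/3⌋ = $31,376. Book value $31,377.
Accumulated through year 2 = $125,506 − $31,377 = $94,129.

$94,129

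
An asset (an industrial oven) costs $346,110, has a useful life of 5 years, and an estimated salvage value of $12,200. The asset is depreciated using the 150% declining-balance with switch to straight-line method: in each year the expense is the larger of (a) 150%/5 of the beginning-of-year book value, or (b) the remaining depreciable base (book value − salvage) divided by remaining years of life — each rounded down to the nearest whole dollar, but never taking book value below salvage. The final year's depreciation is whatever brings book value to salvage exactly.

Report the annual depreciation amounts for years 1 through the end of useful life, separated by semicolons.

$103,833; $72,683; $52,464; $52,465; $52,465

Depreciable base = $346,110 − $12,200 = $333,910.
Year 1: DB = ⌊$346,110 × 150%/5⌋ = $103,833; SL = ⌊$333,910/5⌋ = $66,782 → take DB $103,833. Book value $242,277.
Year 2: DB = ⌊$242,277 × 150%/5⌋ = $72,683; SL = ⌊$230,077/4⌋ = $57,519 → take DB $72,683. Book value $169,594.
Year 3: DB = ⌊$169,594 × 150%/5⌋ = $50,878; SL = ⌊$157,394/3⌋ = $52,464 → take SL $52,464. Book value $117,130.
Year 4: DB = ⌊$117,130 × 150%/5⌋ = $35,139; SL = ⌊$104,930/2⌋ = $52,465 → take SL $52,465. Book value $64,665.
Year 5 (final): $64,665 − $12,200 = $52,465. Book value $12,200.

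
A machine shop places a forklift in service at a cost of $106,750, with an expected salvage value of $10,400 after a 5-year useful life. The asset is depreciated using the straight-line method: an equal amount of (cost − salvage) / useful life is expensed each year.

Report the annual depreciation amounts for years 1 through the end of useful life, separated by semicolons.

Depreciable base = $106,750 − $10,400 = $96,350.
Annual expense = $96,350 / 5 = $19,270.
End of year 1: book value $87,480.
End of year 2: book value $68,210.
End of year 3: book value $48,940.
End of year 4: book value $29,670.
End of year 5: book value $10,400.

$19,270; $19,270; $19,270; $19,270; $19,270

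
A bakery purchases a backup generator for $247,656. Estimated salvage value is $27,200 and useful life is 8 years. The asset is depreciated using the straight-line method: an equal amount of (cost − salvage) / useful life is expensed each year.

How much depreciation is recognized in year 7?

Depreciable base = $247,656 − $27,200 = $220,456.
Annual expense = $220,456 / 8 = $27,557.

$27,557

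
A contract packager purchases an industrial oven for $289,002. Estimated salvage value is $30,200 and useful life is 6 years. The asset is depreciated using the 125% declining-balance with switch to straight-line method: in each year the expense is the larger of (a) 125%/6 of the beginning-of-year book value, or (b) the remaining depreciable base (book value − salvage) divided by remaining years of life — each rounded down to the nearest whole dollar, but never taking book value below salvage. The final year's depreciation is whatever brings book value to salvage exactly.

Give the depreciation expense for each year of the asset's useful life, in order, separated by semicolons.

$60,208; $47,665; $37,735; $37,731; $37,731; $37,732

Depreciable base = $289,002 − $30,200 = $258,802.
Year 1: DB = ⌊$289,002 × 125%/6⌋ = $60,208; SL = ⌊$258,802/6⌋ = $43,133 → take DB $60,208. Book value $228,794.
Year 2: DB = ⌊$228,794 × 125%/6⌋ = $47,665; SL = ⌊$198,594/5⌋ = $39,718 → take DB $47,665. Book value $181,129.
Year 3: DB = ⌊$181,129 × 125%/6⌋ = $37,735; SL = ⌊$150,929/4⌋ = $37,732 → take DB $37,735. Book value $143,394.
Year 4: DB = ⌊$143,394 × 125%/6⌋ = $29,873; SL = ⌊$113,194/3⌋ = $37,731 → take SL $37,731. Book value $105,663.
Year 5: DB = ⌊$105,663 × 125%/6⌋ = $22,013; SL = ⌊$75,463/2⌋ = $37,731 → take SL $37,731. Book value $67,932.
Year 6 (final): $67,932 − $30,200 = $37,732. Book value $30,200.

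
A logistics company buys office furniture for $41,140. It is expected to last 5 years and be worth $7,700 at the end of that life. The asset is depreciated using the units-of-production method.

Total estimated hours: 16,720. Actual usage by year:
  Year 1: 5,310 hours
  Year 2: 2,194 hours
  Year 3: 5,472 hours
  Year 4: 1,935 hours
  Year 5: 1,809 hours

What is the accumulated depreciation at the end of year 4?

Depreciable base = $41,140 − $7,700 = $33,440.
Rate = $33,440 / 16,720 hours = $2 per hour.
Year 1: 5,310 × $2 = $10,620. Book value $30,520.
Year 2: 2,194 × $2 = $4,388. Book value $26,132.
Year 3: 5,472 × $2 = $10,944. Book value $15,188.
Year 4: 1,935 × $2 = $3,870. Book value $11,318.
Accumulated through year 4 = $41,140 − $11,318 = $29,822.

$29,822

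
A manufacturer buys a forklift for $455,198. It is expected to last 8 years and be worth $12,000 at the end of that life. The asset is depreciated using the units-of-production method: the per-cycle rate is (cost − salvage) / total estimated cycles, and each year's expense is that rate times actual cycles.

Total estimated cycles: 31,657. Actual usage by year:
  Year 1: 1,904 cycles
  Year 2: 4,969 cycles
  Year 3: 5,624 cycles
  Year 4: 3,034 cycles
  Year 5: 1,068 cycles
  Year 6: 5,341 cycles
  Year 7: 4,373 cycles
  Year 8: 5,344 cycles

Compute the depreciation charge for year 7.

Depreciable base = $455,198 − $12,000 = $443,198.
Rate = $443,198 / 31,657 cycles = $14 per cycle.
Year 1: 1,904 × $14 = $26,656. Book value $428,542.
Year 2: 4,969 × $14 = $69,566. Book value $358,976.
Year 3: 5,624 × $14 = $78,736. Book value $280,240.
Year 4: 3,034 × $14 = $42,476. Book value $237,764.
Year 5: 1,068 × $14 = $14,952. Book value $222,812.
Year 6: 5,341 × $14 = $74,774. Book value $148,038.
Year 7: 4,373 × $14 = $61,222. Book value $86,816.

$61,222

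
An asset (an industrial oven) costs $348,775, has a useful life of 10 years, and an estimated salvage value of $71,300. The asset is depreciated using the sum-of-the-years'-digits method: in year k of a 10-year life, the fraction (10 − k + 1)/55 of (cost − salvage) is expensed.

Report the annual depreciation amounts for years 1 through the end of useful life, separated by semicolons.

Depreciable base = $348,775 − $71,300 = $277,475.
Sum of the years' digits = 10+9+8+7+6+5+4+3+2+1 = 55.
Year 1: $277,475 × 10/55 = $50,450. Book value $298,325.
Year 2: $277,475 × 9/55 = $45,405. Book value $252,920.
Year 3: $277,475 × 8/55 = $40,360. Book value $212,560.
Year 4: $277,475 × 7/55 = $35,315. Book value $177,245.
Year 5: $277,475 × 6/55 = $30,270. Book value $146,975.
Year 6: $277,475 × 5/55 = $25,225. Book value $121,750.
Year 7: $277,475 × 4/55 = $20,180. Book value $101,570.
Year 8: $277,475 × 3/55 = $15,135. Book value $86,435.
Year 9: $277,475 × 2/55 = $10,090. Book value $76,345.
Year 10: $277,475 × 1/55 = $5,045. Book value $71,300.

$50,450; $45,405; $40,360; $35,315; $30,270; $25,225; $20,180; $15,135; $10,090; $5,045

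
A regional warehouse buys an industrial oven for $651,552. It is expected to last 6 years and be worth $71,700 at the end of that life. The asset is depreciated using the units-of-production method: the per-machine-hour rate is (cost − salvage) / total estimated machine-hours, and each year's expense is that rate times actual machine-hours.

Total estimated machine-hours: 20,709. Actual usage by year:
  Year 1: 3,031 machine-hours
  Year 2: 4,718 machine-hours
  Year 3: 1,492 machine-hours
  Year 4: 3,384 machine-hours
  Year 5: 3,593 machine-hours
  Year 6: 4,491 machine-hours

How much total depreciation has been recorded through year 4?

Depreciable base = $651,552 − $71,700 = $579,852.
Rate = $579,852 / 20,709 machine-hours = $28 per machine-hour.
Year 1: 3,031 × $28 = $84,868. Book value $566,684.
Year 2: 4,718 × $28 = $132,104. Book value $434,580.
Year 3: 1,492 × $28 = $41,776. Book value $392,804.
Year 4: 3,384 × $28 = $94,752. Book value $298,052.
Accumulated through year 4 = $651,552 − $298,052 = $353,500.

$353,500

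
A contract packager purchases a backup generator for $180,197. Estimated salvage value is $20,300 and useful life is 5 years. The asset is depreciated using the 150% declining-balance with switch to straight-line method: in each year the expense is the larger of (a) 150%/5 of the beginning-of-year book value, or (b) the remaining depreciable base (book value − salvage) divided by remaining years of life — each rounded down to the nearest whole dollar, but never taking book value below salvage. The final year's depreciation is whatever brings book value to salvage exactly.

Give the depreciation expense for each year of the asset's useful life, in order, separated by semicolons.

Depreciable base = $180,197 − $20,300 = $159,897.
Year 1: DB = ⌊$180,197 × 150%/5⌋ = $54,059; SL = ⌊$159,897/5⌋ = $31,979 → take DB $54,059. Book value $126,138.
Year 2: DB = ⌊$126,138 × 150%/5⌋ = $37,841; SL = ⌊$105,838/4⌋ = $26,459 → take DB $37,841. Book value $88,297.
Year 3: DB = ⌊$88,297 × 150%/5⌋ = $26,489; SL = ⌊$67,997/3⌋ = $22,665 → take DB $26,489. Book value $61,808.
Year 4: DB = ⌊$61,808 × 150%/5⌋ = $18,542; SL = ⌊$41,508/2⌋ = $20,754 → take SL $20,754. Book value $41,054.
Year 5 (final): $41,054 − $20,300 = $20,754. Book value $20,300.

$54,059; $37,841; $26,489; $20,754; $20,754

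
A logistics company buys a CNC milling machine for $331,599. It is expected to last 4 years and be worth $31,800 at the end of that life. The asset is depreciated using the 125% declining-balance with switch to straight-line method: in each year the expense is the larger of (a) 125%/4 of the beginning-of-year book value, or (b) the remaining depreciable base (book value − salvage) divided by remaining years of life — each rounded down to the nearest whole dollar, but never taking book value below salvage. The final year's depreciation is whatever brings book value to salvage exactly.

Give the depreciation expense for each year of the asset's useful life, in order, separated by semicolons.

Depreciable base = $331,599 − $31,800 = $299,799.
Year 1: DB = ⌊$331,599 × 125%/4⌋ = $103,624; SL = ⌊$299,799/4⌋ = $74,949 → take DB $103,624. Book value $227,975.
Year 2: DB = ⌊$227,975 × 125%/4⌋ = $71,242; SL = ⌊$196,175/3⌋ = $65,391 → take DB $71,242. Book value $156,733.
Year 3: DB = ⌊$156,733 × 125%/4⌋ = $48,979; SL = ⌊$124,933/2⌋ = $62,466 → take SL $62,466. Book value $94,267.
Year 4 (final): $94,267 − $31,800 = $62,467. Book value $31,800.

$103,624; $71,242; $62,466; $62,467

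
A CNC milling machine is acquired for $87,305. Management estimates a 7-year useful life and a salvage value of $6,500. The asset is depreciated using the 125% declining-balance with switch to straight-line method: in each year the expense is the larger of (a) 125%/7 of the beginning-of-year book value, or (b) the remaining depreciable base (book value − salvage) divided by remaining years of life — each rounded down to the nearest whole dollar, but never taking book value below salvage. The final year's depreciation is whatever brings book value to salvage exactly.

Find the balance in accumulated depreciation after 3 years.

$38,915

Depreciable base = $87,305 − $6,500 = $80,805.
Year 1: DB = ⌊$87,305 × 125%/7⌋ = $15,590; SL = ⌊$80,805/7⌋ = $11,543 → take DB $15,590. Book value $71,715.
Year 2: DB = ⌊$71,715 × 125%/7⌋ = $12,806; SL = ⌊$65,215/6⌋ = $10,869 → take DB $12,806. Book value $58,909.
Year 3: DB = ⌊$58,909 × 125%/7⌋ = $10,519; SL = ⌊$52,409/5⌋ = $10,481 → take DB $10,519. Book value $48,390.
Accumulated through year 3 = $87,305 − $48,390 = $38,915.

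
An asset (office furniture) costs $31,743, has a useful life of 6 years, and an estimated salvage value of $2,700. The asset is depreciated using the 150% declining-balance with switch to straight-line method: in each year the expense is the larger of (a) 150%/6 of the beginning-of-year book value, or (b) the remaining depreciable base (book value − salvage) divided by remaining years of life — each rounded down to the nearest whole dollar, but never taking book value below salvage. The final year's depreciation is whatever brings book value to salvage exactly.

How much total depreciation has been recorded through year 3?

Depreciable base = $31,743 − $2,700 = $29,043.
Year 1: DB = ⌊$31,743 × 150%/6⌋ = $7,935; SL = ⌊$29,043/6⌋ = $4,840 → take DB $7,935. Book value $23,808.
Year 2: DB = ⌊$23,808 × 150%/6⌋ = $5,952; SL = ⌊$21,108/5⌋ = $4,221 → take DB $5,952. Book value $17,856.
Year 3: DB = ⌊$17,856 × 150%/6⌋ = $4,464; SL = ⌊$15,156/4⌋ = $3,789 → take DB $4,464. Book value $13,392.
Accumulated through year 3 = $31,743 − $13,392 = $18,351.

$18,351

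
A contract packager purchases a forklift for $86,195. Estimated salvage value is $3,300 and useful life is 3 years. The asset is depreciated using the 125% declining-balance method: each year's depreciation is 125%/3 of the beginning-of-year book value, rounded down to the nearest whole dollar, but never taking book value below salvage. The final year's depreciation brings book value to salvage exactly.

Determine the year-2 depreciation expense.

$20,950

Depreciable base = $86,195 − $3,300 = $82,895.
Year 1: ⌊$86,195 × 125%/3⌋ = $35,914. Book value $50,281.
Year 2: ⌊$50,281 × 125%/3⌋ = $20,950. Book value $29,331.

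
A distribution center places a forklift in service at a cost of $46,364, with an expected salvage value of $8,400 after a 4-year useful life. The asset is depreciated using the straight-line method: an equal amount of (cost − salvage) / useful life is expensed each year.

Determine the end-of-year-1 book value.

Depreciable base = $46,364 − $8,400 = $37,964.
Annual expense = $37,964 / 4 = $9,491.
End of year 1: book value $36,873.

$36,873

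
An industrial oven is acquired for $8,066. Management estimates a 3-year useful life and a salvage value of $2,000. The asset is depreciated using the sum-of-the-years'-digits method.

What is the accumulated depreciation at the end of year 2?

$5,055

Depreciable base = $8,066 − $2,000 = $6,066.
Sum of the years' digits = 3+2+1 = 6.
Year 1: $6,066 × 3/6 = $3,033. Book value $5,033.
Year 2: $6,066 × 2/6 = $2,022. Book value $3,011.
Accumulated through year 2 = $8,066 − $3,011 = $5,055.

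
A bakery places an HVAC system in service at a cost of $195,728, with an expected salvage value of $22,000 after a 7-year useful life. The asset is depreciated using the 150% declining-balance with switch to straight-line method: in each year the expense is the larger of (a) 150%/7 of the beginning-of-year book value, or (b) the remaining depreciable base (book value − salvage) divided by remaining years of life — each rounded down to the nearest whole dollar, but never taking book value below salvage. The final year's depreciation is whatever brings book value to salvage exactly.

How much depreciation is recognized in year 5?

Depreciable base = $195,728 − $22,000 = $173,728.
Year 1: DB = ⌊$195,728 × 150%/7⌋ = $41,941; SL = ⌊$173,728/7⌋ = $24,818 → take DB $41,941. Book value $153,787.
Year 2: DB = ⌊$153,787 × 150%/7⌋ = $32,954; SL = ⌊$131,787/6⌋ = $21,964 → take DB $32,954. Book value $120,833.
Year 3: DB = ⌊$120,833 × 150%/7⌋ = $25,892; SL = ⌊$98,833/5⌋ = $19,766 → take DB $25,892. Book value $94,941.
Year 4: DB = ⌊$94,941 × 150%/7⌋ = $20,344; SL = ⌊$72,941/4⌋ = $18,235 → take DB $20,344. Book value $74,597.
Year 5: DB = ⌊$74,597 × 150%/7⌋ = $15,985; SL = ⌊$52,597/3⌋ = $17,532 → take SL $17,532. Book value $57,065.

$17,532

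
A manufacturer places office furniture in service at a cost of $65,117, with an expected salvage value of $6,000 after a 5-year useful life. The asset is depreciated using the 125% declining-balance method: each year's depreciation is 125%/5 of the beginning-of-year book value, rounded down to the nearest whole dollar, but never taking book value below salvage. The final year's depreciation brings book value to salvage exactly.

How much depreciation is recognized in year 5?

Depreciable base = $65,117 − $6,000 = $59,117.
Year 1: ⌊$65,117 × 125%/5⌋ = $16,279. Book value $48,838.
Year 2: ⌊$48,838 × 125%/5⌋ = $12,209. Book value $36,629.
Year 3: ⌊$36,629 × 125%/5⌋ = $9,157. Book value $27,472.
Year 4: ⌊$27,472 × 125%/5⌋ = $6,868. Book value $20,604.
Year 5 (final): $20,604 − $6,000 = $14,604. Book value $6,000.

$14,604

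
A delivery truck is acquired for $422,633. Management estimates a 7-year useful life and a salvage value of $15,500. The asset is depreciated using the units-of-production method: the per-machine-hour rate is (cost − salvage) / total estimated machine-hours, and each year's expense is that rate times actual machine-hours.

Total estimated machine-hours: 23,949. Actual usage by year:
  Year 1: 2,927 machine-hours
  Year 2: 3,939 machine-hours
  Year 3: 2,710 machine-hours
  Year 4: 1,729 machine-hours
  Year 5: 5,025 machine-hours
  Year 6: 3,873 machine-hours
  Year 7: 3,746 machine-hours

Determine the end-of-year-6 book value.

$79,182

Depreciable base = $422,633 − $15,500 = $407,133.
Rate = $407,133 / 23,949 machine-hours = $17 per machine-hour.
Year 1: 2,927 × $17 = $49,759. Book value $372,874.
Year 2: 3,939 × $17 = $66,963. Book value $305,911.
Year 3: 2,710 × $17 = $46,070. Book value $259,841.
Year 4: 1,729 × $17 = $29,393. Book value $230,448.
Year 5: 5,025 × $17 = $85,425. Book value $145,023.
Year 6: 3,873 × $17 = $65,841. Book value $79,182.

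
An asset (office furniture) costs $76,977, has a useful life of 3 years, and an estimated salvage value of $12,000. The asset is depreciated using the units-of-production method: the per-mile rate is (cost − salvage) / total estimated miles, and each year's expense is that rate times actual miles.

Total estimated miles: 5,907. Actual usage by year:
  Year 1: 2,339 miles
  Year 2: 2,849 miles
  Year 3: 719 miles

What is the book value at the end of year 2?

$19,909

Depreciable base = $76,977 − $12,000 = $64,977.
Rate = $64,977 / 5,907 miles = $11 per mile.
Year 1: 2,339 × $11 = $25,729. Book value $51,248.
Year 2: 2,849 × $11 = $31,339. Book value $19,909.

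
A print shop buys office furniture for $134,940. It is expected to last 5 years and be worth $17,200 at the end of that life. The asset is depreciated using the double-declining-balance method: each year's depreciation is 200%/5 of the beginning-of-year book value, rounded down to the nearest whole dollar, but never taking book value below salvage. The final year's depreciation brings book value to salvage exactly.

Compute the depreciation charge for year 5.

$289

Depreciable base = $134,940 − $17,200 = $117,740.
Year 1: ⌊$134,940 × 200%/5⌋ = $53,976. Book value $80,964.
Year 2: ⌊$80,964 × 200%/5⌋ = $32,385. Book value $48,579.
Year 3: ⌊$48,579 × 200%/5⌋ = $19,431. Book value $29,148.
Year 4: ⌊$29,148 × 200%/5⌋ = $11,659. Book value $17,489.
Year 5 (final): $17,489 − $17,200 = $289. Book value $17,200.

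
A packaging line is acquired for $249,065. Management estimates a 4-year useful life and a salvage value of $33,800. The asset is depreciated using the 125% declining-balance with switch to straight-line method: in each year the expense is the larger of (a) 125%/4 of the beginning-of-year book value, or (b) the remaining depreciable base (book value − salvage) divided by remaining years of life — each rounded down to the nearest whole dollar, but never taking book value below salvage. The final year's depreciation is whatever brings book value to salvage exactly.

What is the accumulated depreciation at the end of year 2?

Depreciable base = $249,065 − $33,800 = $215,265.
Year 1: DB = ⌊$249,065 × 125%/4⌋ = $77,832; SL = ⌊$215,265/4⌋ = $53,816 → take DB $77,832. Book value $171,233.
Year 2: DB = ⌊$171,233 × 125%/4⌋ = $53,510; SL = ⌊$137,433/3⌋ = $45,811 → take DB $53,510. Book value $117,723.
Accumulated through year 2 = $249,065 − $117,723 = $131,342.

$131,342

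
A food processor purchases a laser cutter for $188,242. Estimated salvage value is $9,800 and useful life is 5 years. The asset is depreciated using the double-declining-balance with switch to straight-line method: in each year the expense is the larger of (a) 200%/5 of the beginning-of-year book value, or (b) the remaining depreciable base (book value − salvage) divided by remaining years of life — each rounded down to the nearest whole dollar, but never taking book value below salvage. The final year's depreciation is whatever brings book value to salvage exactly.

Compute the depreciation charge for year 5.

Depreciable base = $188,242 − $9,800 = $178,442.
Year 1: DB = ⌊$188,242 × 200%/5⌋ = $75,296; SL = ⌊$178,442/5⌋ = $35,688 → take DB $75,296. Book value $112,946.
Year 2: DB = ⌊$112,946 × 200%/5⌋ = $45,178; SL = ⌊$103,146/4⌋ = $25,786 → take DB $45,178. Book value $67,768.
Year 3: DB = ⌊$67,768 × 200%/5⌋ = $27,107; SL = ⌊$57,968/3⌋ = $19,322 → take DB $27,107. Book value $40,661.
Year 4: DB = ⌊$40,661 × 200%/5⌋ = $16,264; SL = ⌊$30,861/2⌋ = $15,430 → take DB $16,264. Book value $24,397.
Year 5 (final): $24,397 − $9,800 = $14,597. Book value $9,800.

$14,597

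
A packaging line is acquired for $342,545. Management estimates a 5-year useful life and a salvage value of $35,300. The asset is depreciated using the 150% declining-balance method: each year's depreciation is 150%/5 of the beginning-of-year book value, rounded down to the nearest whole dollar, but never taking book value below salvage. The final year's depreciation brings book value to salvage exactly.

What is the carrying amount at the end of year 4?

Depreciable base = $342,545 − $35,300 = $307,245.
Year 1: ⌊$342,545 × 150%/5⌋ = $102,763. Book value $239,782.
Year 2: ⌊$239,782 × 150%/5⌋ = $71,934. Book value $167,848.
Year 3: ⌊$167,848 × 150%/5⌋ = $50,354. Book value $117,494.
Year 4: ⌊$117,494 × 150%/5⌋ = $35,248. Book value $82,246.

$82,246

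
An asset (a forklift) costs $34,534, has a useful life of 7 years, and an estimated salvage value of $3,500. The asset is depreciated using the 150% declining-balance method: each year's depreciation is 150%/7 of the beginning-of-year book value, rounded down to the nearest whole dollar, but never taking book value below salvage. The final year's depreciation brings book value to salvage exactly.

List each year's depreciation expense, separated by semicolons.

$7,400; $5,814; $4,568; $3,589; $2,820; $2,216; $4,627

Depreciable base = $34,534 − $3,500 = $31,034.
Year 1: ⌊$34,534 × 150%/7⌋ = $7,400. Book value $27,134.
Year 2: ⌊$27,134 × 150%/7⌋ = $5,814. Book value $21,320.
Year 3: ⌊$21,320 × 150%/7⌋ = $4,568. Book value $16,752.
Year 4: ⌊$16,752 × 150%/7⌋ = $3,589. Book value $13,163.
Year 5: ⌊$13,163 × 150%/7⌋ = $2,820. Book value $10,343.
Year 6: ⌊$10,343 × 150%/7⌋ = $2,216. Book value $8,127.
Year 7 (final): $8,127 − $3,500 = $4,627. Book value $3,500.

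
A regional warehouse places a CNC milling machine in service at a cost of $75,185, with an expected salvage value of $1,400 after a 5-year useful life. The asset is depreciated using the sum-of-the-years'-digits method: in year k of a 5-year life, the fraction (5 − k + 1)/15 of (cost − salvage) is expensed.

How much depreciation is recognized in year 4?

Depreciable base = $75,185 − $1,400 = $73,785.
Sum of the years' digits = 5+4+3+2+1 = 15.
Year 1: $73,785 × 5/15 = $24,595. Book value $50,590.
Year 2: $73,785 × 4/15 = $19,676. Book value $30,914.
Year 3: $73,785 × 3/15 = $14,757. Book value $16,157.
Year 4: $73,785 × 2/15 = $9,838. Book value $6,319.

$9,838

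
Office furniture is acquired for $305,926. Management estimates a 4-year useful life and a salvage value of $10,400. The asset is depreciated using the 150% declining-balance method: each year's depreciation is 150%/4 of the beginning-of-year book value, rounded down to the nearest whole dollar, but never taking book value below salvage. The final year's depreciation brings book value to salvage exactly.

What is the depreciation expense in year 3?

$44,813

Depreciable base = $305,926 − $10,400 = $295,526.
Year 1: ⌊$305,926 × 150%/4⌋ = $114,722. Book value $191,204.
Year 2: ⌊$191,204 × 150%/4⌋ = $71,701. Book value $119,503.
Year 3: ⌊$119,503 × 150%/4⌋ = $44,813. Book value $74,690.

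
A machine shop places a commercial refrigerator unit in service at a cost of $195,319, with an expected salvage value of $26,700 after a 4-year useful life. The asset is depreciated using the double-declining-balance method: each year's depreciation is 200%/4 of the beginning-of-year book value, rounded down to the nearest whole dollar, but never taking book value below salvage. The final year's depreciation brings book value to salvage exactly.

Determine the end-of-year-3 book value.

$26,700

Depreciable base = $195,319 − $26,700 = $168,619.
Year 1: ⌊$195,319 × 200%/4⌋ = $97,659. Book value $97,660.
Year 2: ⌊$97,660 × 200%/4⌋ = $48,830. Book value $48,830.
Year 3: ⌊$48,830 × 200%/4⌋ = $24,415, capped at $22,130. Book value $26,700.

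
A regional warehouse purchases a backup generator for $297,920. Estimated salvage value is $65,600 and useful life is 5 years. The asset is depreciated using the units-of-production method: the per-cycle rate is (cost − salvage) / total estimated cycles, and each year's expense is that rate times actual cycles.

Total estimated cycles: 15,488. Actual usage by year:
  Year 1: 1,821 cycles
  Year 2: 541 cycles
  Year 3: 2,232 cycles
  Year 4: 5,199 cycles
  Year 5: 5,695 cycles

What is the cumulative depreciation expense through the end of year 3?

$68,910

Depreciable base = $297,920 − $65,600 = $232,320.
Rate = $232,320 / 15,488 cycles = $15 per cycle.
Year 1: 1,821 × $15 = $27,315. Book value $270,605.
Year 2: 541 × $15 = $8,115. Book value $262,490.
Year 3: 2,232 × $15 = $33,480. Book value $229,010.
Accumulated through year 3 = $297,920 − $229,010 = $68,910.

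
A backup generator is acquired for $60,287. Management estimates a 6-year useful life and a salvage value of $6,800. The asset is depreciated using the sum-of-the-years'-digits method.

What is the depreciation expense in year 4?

$7,641

Depreciable base = $60,287 − $6,800 = $53,487.
Sum of the years' digits = 6+5+4+3+2+1 = 21.
Year 1: $53,487 × 6/21 = $15,282. Book value $45,005.
Year 2: $53,487 × 5/21 = $12,735. Book value $32,270.
Year 3: $53,487 × 4/21 = $10,188. Book value $22,082.
Year 4: $53,487 × 3/21 = $7,641. Book value $14,441.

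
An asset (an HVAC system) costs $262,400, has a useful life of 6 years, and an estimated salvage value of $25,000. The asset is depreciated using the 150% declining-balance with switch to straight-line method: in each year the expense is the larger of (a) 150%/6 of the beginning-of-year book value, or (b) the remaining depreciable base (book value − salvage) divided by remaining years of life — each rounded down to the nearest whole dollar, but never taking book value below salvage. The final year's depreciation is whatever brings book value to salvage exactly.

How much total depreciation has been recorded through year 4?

Depreciable base = $262,400 − $25,000 = $237,400.
Year 1: DB = ⌊$262,400 × 150%/6⌋ = $65,600; SL = ⌊$237,400/6⌋ = $39,566 → take DB $65,600. Book value $196,800.
Year 2: DB = ⌊$196,800 × 150%/6⌋ = $49,200; SL = ⌊$171,800/5⌋ = $34,360 → take DB $49,200. Book value $147,600.
Year 3: DB = ⌊$147,600 × 150%/6⌋ = $36,900; SL = ⌊$122,600/4⌋ = $30,650 → take DB $36,900. Book value $110,700.
Year 4: DB = ⌊$110,700 × 150%/6⌋ = $27,675; SL = ⌊$85,700/3⌋ = $28,566 → take SL $28,566. Book value $82,134.
Accumulated through year 4 = $262,400 − $82,134 = $180,266.

$180,266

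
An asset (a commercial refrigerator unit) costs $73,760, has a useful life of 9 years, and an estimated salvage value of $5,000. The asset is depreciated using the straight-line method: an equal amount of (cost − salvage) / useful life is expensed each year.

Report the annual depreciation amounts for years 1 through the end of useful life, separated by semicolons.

$7,640; $7,640; $7,640; $7,640; $7,640; $7,640; $7,640; $7,640; $7,640

Depreciable base = $73,760 − $5,000 = $68,760.
Annual expense = $68,760 / 9 = $7,640.
End of year 1: book value $66,120.
End of year 2: book value $58,480.
End of year 3: book value $50,840.
End of year 4: book value $43,200.
End of year 5: book value $35,560.
End of year 6: book value $27,920.
End of year 7: book value $20,280.
End of year 8: book value $12,640.
End of year 9: book value $5,000.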